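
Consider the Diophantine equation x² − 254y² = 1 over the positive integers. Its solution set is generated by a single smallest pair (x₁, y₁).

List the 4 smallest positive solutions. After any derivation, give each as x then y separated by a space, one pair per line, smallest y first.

255 16
130049 8160
66324735 4161584
33825484801 2122399680

√254 = [15; 1,14,1,30, …], period ℓ=4 (even) → k=3
step 0: (15, 1)  from 15·(1,0) + (0,1)
…
step 2: (239, 15)  from 14·(16,1) + (15,1)
step 3: (255, 16)  from 1·(239,15) + (16,1)
(x₁, y₁) = (255, 16);  255² − 254·16² = 1 ✓
(255+16√254)^2 = 130049 + 8160√254
(255+16√254)^3 = 66324735 + 4161584√254
(255+16√254)^4 = 33825484801 + 2122399680√254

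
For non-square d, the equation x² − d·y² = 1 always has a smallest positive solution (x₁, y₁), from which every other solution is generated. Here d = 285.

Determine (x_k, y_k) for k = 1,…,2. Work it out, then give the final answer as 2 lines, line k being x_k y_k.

2431 144
11819521 700128

d=285: √d = [16; 1,7,2,7,1,32] (ℓ=6, even), read p_5/q_5
step 0: (16, 1)  from 16·(1,0) + (0,1)
…
step 2: (135, 8)  from 7·(17,1) + (16,1)
…
step 4: (2144, 127)  from 7·(287,17) + (135,8)
step 5: (2431, 144)  from 1·(2144,127) + (287,17)
fundamental: x₁=2431, y₁=144  (since 5909761 − 285·20736 = 1)
k=2:  x_2 = 2431·2431+285·144·144 = 11819521,  y_2 = 2431·144+144·2431 = 700128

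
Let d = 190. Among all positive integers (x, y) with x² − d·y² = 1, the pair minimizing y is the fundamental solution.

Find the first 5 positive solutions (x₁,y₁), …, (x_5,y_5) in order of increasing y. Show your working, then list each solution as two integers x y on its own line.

d=190: √d = [13; 1,3,1,1,1,…,3,1,26] (ℓ=14, even), read p_13/q_13
i=0: a=13 ⇒ p=13, q=1
i=1: a=1 ⇒ p=14, q=1
i=2: a=3 ⇒ p=55, q=4
i=3: a=1 ⇒ p=69, q=5
i=4: a=1 ⇒ p=124, q=9
i=5: a=1 ⇒ p=193, q=14
i=6: a=2 ⇒ p=510, q=37
i=7: a=2 ⇒ p=1213, q=88
i=8: a=2 ⇒ p=2936, q=213
i=9: a=1 ⇒ p=4149, q=301
i=10: a=1 ⇒ p=7085, q=514
i=11: a=1 ⇒ p=11234, q=815
i=12: a=3 ⇒ p=40787, q=2959
i=13: a=1 ⇒ p=52021, q=3774
→ (52021, 3774).  Check: 52021²=2706184441, 190·3774²=2706184440, difference 1.
n=2: (52021,3774)∘(52021,3774) = (52021·52021+190·3774·3774, 52021·3774+3774·52021) = (5412368881,392654508)
n=3: (5412368881,392654508)∘(52021,3774) = (52021·5412368881+190·3774·392654508, 52021·392654508+3774·5412368881) = (563113683064981,40852560317562)
n=4: (563113683064981,40852560317562)∘(52021,3774) = (52021·563113683064981+190·3774·40852560317562, 52021·40852560317562+3774·563113683064981) = (58587473808034384321,4250382080167131096)
n=5: (58587473808034384321,4250382080167131096)∘(52021,3774) = (52021·58587473808034384321+190·3774·4250382080167131096, 52021·4250382080167131096+3774·58587473808034384321) = (6095557949372399730460501,442218252343896093172470)

52021 3774
5412368881 392654508
563113683064981 40852560317562
58587473808034384321 4250382080167131096
6095557949372399730460501 442218252343896093172470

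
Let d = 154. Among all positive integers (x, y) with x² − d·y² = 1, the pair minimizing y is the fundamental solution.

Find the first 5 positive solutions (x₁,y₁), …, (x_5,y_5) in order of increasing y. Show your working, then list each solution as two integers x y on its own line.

21295 1716
906954049 73084440
38627172925615 3112666297884
1645131293994988801 132568457553795120
70066141772619400108975 5646090604103467862916

[12; 2,2,3,1,2,1,3,2,2,24] for √154; ℓ=10 ⇒ convergent index 9
i=0: a=12 ⇒ p=12, q=1
…
i=4: a=1 ⇒ p=273, q=22
…
i=6: a=1 ⇒ p=1030, q=83
…
i=8: a=2 ⇒ p=8724, q=703
i=9: a=2 ⇒ p=21295, q=1716
(x₁, y₁) = (21295, 1716);  21295² − 154·1716² = 1 ✓
(21295+1716√154)^2 = 906954049 + 73084440√154
(21295+1716√154)^3 = 38627172925615 + 3112666297884√154
(21295+1716√154)^4 = 1645131293994988801 + 132568457553795120√154
(21295+1716√154)^5 = 70066141772619400108975 + 5646090604103467862916√154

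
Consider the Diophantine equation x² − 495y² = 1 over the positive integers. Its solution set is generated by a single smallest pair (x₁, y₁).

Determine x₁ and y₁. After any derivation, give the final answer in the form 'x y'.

√495 → a₀=22, period (4,44); ℓ=2 even so k=1
k=0  a_k=22  p_k/q_k = 22/1
k=1  a_k=4  p_k/q_k = 89/4
(x₁, y₁) = (89, 4);  89² − 495·4² = 1 ✓

89 4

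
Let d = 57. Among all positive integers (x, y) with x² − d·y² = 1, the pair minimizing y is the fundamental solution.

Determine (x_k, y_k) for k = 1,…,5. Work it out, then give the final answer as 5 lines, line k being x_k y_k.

[7; 1,1,4,1,1,14] for √57; ℓ=6 ⇒ convergent index 5
i=0: a=7 ⇒ p=7, q=1
i=1: a=1 ⇒ p=8, q=1
i=2: a=1 ⇒ p=15, q=2
…
i=4: a=1 ⇒ p=83, q=11
i=5: a=1 ⇒ p=151, q=20
(x₁, y₁) = (151, 20);  151² − 57·20² = 1 ✓
(151+20√57)^2 = 45601 + 6040√57
(151+20√57)^3 = 13771351 + 1824060√57
(151+20√57)^4 = 4158902401 + 550860080√57
(151+20√57)^5 = 1255974753751 + 166357920100√57

151 20
45601 6040
13771351 1824060
4158902401 550860080
1255974753751 166357920100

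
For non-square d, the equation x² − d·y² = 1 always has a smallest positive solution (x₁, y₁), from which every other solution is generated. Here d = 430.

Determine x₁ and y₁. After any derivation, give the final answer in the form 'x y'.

2862251 138030

d=430: √d = [20; 1,2,1,3,1,…,2,1,40] (ℓ=14, even), read p_13/q_13
step 0: (20, 1)  from 20·(1,0) + (0,1)
step 1: (21, 1)  from 1·(20,1) + (1,0)
…
step 3: (83, 4)  from 1·(62,3) + (21,1)
step 4: (311, 15)  from 3·(83,4) + (62,3)
…
step 6: (2675, 129)  from 6·(394,19) + (311,15)
…
step 8: (133439, 6435)  from 6·(21794,1051) + (2675,129)
…
step 10: (599138, 28893)  from 3·(155233,7486) + (133439,6435)
step 11: (754371, 36379)  from 1·(599138,28893) + (155233,7486)
step 12: (2107880, 101651)  from 2·(754371,36379) + (599138,28893)
step 13: (2862251, 138030)  from 1·(2107880,101651) + (754371,36379)
(x₁, y₁) = (2862251, 138030);  2862251² − 430·138030² = 1 ✓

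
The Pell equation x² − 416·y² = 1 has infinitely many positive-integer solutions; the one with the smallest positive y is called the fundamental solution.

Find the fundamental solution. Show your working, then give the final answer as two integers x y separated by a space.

[20; 2,1,1,9,1,1,2,40] for √416; ℓ=8 ⇒ convergent index 7
k=0  a_k=20  p_k/q_k = 20/1
…
k=2  a_k=1  p_k/q_k = 61/3
…
k=5  a_k=1  p_k/q_k = 1081/53
k=6  a_k=1  p_k/q_k = 2060/101
k=7  a_k=2  p_k/q_k = 5201/255
→ (5201, 255).  Check: 5201²=27050401, 416·255²=27050400, difference 1.

5201 255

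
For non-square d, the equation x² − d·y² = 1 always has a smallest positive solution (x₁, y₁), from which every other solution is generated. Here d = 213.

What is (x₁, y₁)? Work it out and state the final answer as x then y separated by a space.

194399 13320

d=213: √d = [14; 1,1,2,6,1,8,1,6,2,1,1,28] (ℓ=12, even), read p_11/q_11
i=0: a=14 ⇒ p=14, q=1
i=1: a=1 ⇒ p=15, q=1
i=2: a=1 ⇒ p=29, q=2
i=3: a=2 ⇒ p=73, q=5
i=4: a=6 ⇒ p=467, q=32
i=5: a=1 ⇒ p=540, q=37
…
i=7: a=1 ⇒ p=5327, q=365
i=8: a=6 ⇒ p=36749, q=2518
i=9: a=2 ⇒ p=78825, q=5401
i=10: a=1 ⇒ p=115574, q=7919
i=11: a=1 ⇒ p=194399, q=13320
fundamental: x₁=194399, y₁=13320  (since 37790971201 − 213·177422400 = 1)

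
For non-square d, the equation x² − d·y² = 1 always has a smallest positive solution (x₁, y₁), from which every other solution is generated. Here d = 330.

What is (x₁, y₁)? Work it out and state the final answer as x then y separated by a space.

109 6

[18; 6,36] for √330; ℓ=2 ⇒ convergent index 1
k=0  a_k=18  p_k/q_k = 18/1
k=1  a_k=6  p_k/q_k = 109/6
(x₁, y₁) = (109, 6);  109² − 330·6² = 1 ✓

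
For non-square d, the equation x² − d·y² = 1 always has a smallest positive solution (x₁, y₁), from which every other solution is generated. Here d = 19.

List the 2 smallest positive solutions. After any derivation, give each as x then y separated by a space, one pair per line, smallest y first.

d=19: √d = [4; 2,1,3,1,2,8] (ℓ=6, even), read p_5/q_5
step 0: (4, 1)  from 4·(1,0) + (0,1)
step 1: (9, 2)  from 2·(4,1) + (1,0)
step 2: (13, 3)  from 1·(9,2) + (4,1)
step 3: (48, 11)  from 3·(13,3) + (9,2)
step 4: (61, 14)  from 1·(48,11) + (13,3)
step 5: (170, 39)  from 2·(61,14) + (48,11)
(x₁, y₁) = (170, 39);  170² − 19·39² = 1 ✓
(170+39√19)^2 = 57799 + 13260√19

170 39
57799 13260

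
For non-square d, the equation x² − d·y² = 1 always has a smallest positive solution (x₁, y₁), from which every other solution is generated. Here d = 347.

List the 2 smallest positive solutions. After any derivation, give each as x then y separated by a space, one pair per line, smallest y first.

[18; 1,1,1,2,4,…,1,1,36] for √347; ℓ=14 ⇒ convergent index 13
a_0=18:  p_0=18·1+0=18,  q_0=18·0+1=1
…
a_3=1:  p_3=1·37+19=56,  q_3=1·2+1=3
a_4=2:  p_4=2·56+37=149,  q_4=2·3+2=8
…
a_6=1:  p_6=1·652+149=801,  q_6=1·35+8=43
…
a_10=2:  p_10=2·74549+15070=164168,  q_10=2·4002+809=8813
…
a_12=1:  p_12=1·238717+164168=402885,  q_12=1·12815+8813=21628
a_13=1:  p_13=1·402885+238717=641602,  q_13=1·21628+12815=34443
fundamental: x₁=641602, y₁=34443  (since 411653126404 − 347·1186320249 = 1)
n=2: (641602,34443)∘(641602,34443) = (641602·641602+347·34443·34443, 641602·34443+34443·641602) = (823306252807,44197395372)

641602 34443
823306252807 44197395372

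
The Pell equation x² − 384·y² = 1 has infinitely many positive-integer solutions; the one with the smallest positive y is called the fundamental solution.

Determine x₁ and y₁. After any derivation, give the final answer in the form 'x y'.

d=384: √d = [19; 1,1,2,9,2,1,1,38] (ℓ=8, even), read p_7/q_7
step 0: (19, 1)  from 19·(1,0) + (0,1)
…
step 2: (39, 2)  from 1·(20,1) + (19,1)
step 3: (98, 5)  from 2·(39,2) + (20,1)
step 4: (921, 47)  from 9·(98,5) + (39,2)
…
step 6: (2861, 146)  from 1·(1940,99) + (921,47)
step 7: (4801, 245)  from 1·(2861,146) + (1940,99)
fundamental: x₁=4801, y₁=245  (since 23049601 − 384·60025 = 1)

4801 245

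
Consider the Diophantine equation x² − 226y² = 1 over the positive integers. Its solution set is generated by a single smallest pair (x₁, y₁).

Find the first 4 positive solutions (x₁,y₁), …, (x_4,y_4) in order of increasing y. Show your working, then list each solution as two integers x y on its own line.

[15; 30] for √226; ℓ=1 ⇒ convergent index 1
i=0: a=15 ⇒ p=15, q=1
i=1: a=30 ⇒ p=451, q=30
→ (451, 30).  Check: 451²=203401, 226·30²=203400, difference 1.
(451+30√226)^2 = 406801 + 27060√226
(451+30√226)^3 = 366934051 + 24408090√226
(451+30√226)^4 = 330974107201 + 22016070120√226

451 30
406801 27060
366934051 24408090
330974107201 22016070120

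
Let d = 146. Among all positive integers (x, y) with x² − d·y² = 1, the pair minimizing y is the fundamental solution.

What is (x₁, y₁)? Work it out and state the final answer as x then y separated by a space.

145 12

d=146: √d = [12; 12,24] (ℓ=2, even), read p_1/q_1
k=0  a_k=12  p_k/q_k = 12/1
k=1  a_k=12  p_k/q_k = 145/12
(x₁, y₁) = (145, 12);  145² − 146·12² = 1 ✓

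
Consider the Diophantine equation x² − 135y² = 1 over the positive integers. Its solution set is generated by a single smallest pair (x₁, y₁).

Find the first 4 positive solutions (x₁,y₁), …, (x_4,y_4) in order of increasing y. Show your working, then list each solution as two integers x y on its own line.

244 21
119071 10248
58106404 5001003
28355806081 2440479216

√135 → a₀=11, period (1,1,1,1,1,1,1,22); ℓ=8 even so k=7
step 0: (11, 1)  from 11·(1,0) + (0,1)
…
step 2: (23, 2)  from 1·(12,1) + (11,1)
…
step 4: (58, 5)  from 1·(35,3) + (23,2)
step 5: (93, 8)  from 1·(58,5) + (35,3)
step 6: (151, 13)  from 1·(93,8) + (58,5)
step 7: (244, 21)  from 1·(151,13) + (93,8)
→ (244, 21).  Check: 244²=59536, 135·21²=59535, difference 1.
n=2: (244,21)∘(244,21) = (244·244+135·21·21, 244·21+21·244) = (119071,10248)
n=3: (119071,10248)∘(244,21) = (244·119071+135·21·10248, 244·10248+21·119071) = (58106404,5001003)
n=4: (58106404,5001003)∘(244,21) = (244·58106404+135·21·5001003, 244·5001003+21·58106404) = (28355806081,2440479216)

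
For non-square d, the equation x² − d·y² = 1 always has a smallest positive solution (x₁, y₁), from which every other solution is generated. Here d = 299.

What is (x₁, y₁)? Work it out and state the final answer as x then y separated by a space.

d=299: √d = [17; 3,2,3,34] (ℓ=4, even), read p_3/q_3
a_0=17:  p_0=17·1+0=17,  q_0=17·0+1=1
…
a_2=2:  p_2=2·52+17=121,  q_2=2·3+1=7
a_3=3:  p_3=3·121+52=415,  q_3=3·7+3=24
→ (415, 24).  Check: 415²=172225, 299·24²=172224, difference 1.

415 24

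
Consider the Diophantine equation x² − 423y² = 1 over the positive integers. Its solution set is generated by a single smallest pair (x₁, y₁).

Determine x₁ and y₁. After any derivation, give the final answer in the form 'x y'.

d=423: √d = [20; 1,1,3,4,3,1,1,40] (ℓ=8, even), read p_7/q_7
step 0: (20, 1)  from 20·(1,0) + (0,1)
…
step 2: (41, 2)  from 1·(21,1) + (20,1)
step 3: (144, 7)  from 3·(41,2) + (21,1)
…
step 5: (1995, 97)  from 3·(617,30) + (144,7)
step 6: (2612, 127)  from 1·(1995,97) + (617,30)
step 7: (4607, 224)  from 1·(2612,127) + (1995,97)
(x₁, y₁) = (4607, 224);  4607² − 423·224² = 1 ✓

4607 224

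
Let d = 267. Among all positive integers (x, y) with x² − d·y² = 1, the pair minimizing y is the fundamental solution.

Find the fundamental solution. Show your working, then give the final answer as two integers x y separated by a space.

2402 147

√267 = [16; 2,1,15,1,2,32, …], period ℓ=6 (even) → k=5
i=0: a=16 ⇒ p=16, q=1
i=1: a=2 ⇒ p=33, q=2
…
i=3: a=15 ⇒ p=768, q=47
i=4: a=1 ⇒ p=817, q=50
i=5: a=2 ⇒ p=2402, q=147
fundamental: x₁=2402, y₁=147  (since 5769604 − 267·21609 = 1)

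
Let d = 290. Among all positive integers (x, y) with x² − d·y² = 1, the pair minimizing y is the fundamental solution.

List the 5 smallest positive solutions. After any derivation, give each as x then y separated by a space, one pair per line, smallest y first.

579 34
670481 39372
776416419 45592742
899089542721 52796355864
1041144914054499 61138134497770

√290 = [17; 34, …], period ℓ=1 (odd) → k=1
i=0: a=17 ⇒ p=17, q=1
i=1: a=34 ⇒ p=579, q=34
→ (579, 34).  Check: 579²=335241, 290·34²=335240, difference 1.
k=2:  x_2 = 579·579+290·34·34 = 670481,  y_2 = 579·34+34·579 = 39372
k=3:  x_3 = 579·670481+290·34·39372 = 776416419,  y_3 = 579·39372+34·670481 = 45592742
k=4:  x_4 = 579·776416419+290·34·45592742 = 899089542721,  y_4 = 579·45592742+34·776416419 = 52796355864
k=5:  x_5 = 579·899089542721+290·34·52796355864 = 1041144914054499,  y_5 = 579·52796355864+34·899089542721 = 61138134497770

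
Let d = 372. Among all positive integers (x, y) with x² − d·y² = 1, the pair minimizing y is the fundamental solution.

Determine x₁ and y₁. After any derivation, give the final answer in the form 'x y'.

√372 → a₀=19, period (3,2,12,2,3,38); ℓ=6 even so k=5
i=0: a=19 ⇒ p=19, q=1
i=1: a=3 ⇒ p=58, q=3
i=2: a=2 ⇒ p=135, q=7
…
i=4: a=2 ⇒ p=3491, q=181
i=5: a=3 ⇒ p=12151, q=630
(x₁, y₁) = (12151, 630);  12151² − 372·630² = 1 ✓

12151 630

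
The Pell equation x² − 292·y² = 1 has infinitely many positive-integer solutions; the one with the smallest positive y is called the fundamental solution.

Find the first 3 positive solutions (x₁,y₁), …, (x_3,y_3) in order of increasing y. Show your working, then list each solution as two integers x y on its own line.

√292 → a₀=17, period (11,2,1,3,8,3,1,2,11,34); ℓ=10 even so k=9
k=0  a_k=17  p_k/q_k = 17/1
…
k=4  a_k=3  p_k/q_k = 2136/125
…
k=6  a_k=3  p_k/q_k = 55143/3227
…
k=8  a_k=2  p_k/q_k = 200767/11749
k=9  a_k=11  p_k/q_k = 2281249/133500
fundamental: x₁=2281249, y₁=133500  (since 5204097000001 − 292·17822250000 = 1)
k=2:  x_2 = 2281249·2281249+292·133500·133500 = 10408194000001,  y_2 = 2281249·133500+133500·2281249 = 609093483000
k=3:  x_3 = 2281249·10408194000001+292·133500·609093483000 = 47487364308614281249,  y_3 = 2281249·609093483000+133500·10408194000001 = 2778987798000400500

2281249 133500
10408194000001 609093483000
47487364308614281249 2778987798000400500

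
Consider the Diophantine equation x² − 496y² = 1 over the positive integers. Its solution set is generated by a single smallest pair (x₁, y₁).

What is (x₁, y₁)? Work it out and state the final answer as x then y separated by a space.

√496 = [22; 3,1,2,4,1,…,1,3,44, …], period ℓ=16 (even) → k=15
a_0=22:  p_0=22·1+0=22,  q_0=22·0+1=1
…
a_2=1:  p_2=1·67+22=89,  q_2=1·3+1=4
a_3=2:  p_3=2·89+67=245,  q_3=2·4+3=11
a_4=4:  p_4=4·245+89=1069,  q_4=4·11+4=48
a_5=1:  p_5=1·1069+245=1314,  q_5=1·48+11=59
a_6=1:  p_6=1·1314+1069=2383,  q_6=1·59+48=107
a_7=2:  p_7=2·2383+1314=6080,  q_7=2·107+59=273
a_8=2:  p_8=2·6080+2383=14543,  q_8=2·273+107=653
…
a_11=1:  p_11=1·49709+35166=84875,  q_11=1·2232+1579=3811
a_12=4:  p_12=4·84875+49709=389209,  q_12=4·3811+2232=17476
…
a_14=1:  p_14=1·863293+389209=1252502,  q_14=1·38763+17476=56239
a_15=3:  p_15=3·1252502+863293=4620799,  q_15=3·56239+38763=207480
→ (4620799, 207480).  Check: 4620799²=21351783398401, 496·207480²=21351783398400, difference 1.

4620799 207480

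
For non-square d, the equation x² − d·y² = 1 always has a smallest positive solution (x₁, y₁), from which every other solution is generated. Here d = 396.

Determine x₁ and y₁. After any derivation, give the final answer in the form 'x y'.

d=396: √d = [19; 1,8,1,38] (ℓ=4, even), read p_3/q_3
i=0: a=19 ⇒ p=19, q=1
i=1: a=1 ⇒ p=20, q=1
i=2: a=8 ⇒ p=179, q=9
i=3: a=1 ⇒ p=199, q=10
(x₁, y₁) = (199, 10);  199² − 396·10² = 1 ✓

199 10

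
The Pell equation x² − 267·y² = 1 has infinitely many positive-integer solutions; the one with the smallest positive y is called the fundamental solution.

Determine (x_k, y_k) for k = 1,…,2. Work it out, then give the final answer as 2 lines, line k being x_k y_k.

2402 147
11539207 706188

√267 = [16; 2,1,15,1,2,32, …], period ℓ=6 (even) → k=5
k=0  a_k=16  p_k/q_k = 16/1
k=1  a_k=2  p_k/q_k = 33/2
…
k=4  a_k=1  p_k/q_k = 817/50
k=5  a_k=2  p_k/q_k = 2402/147
→ (2402, 147).  Check: 2402²=5769604, 267·147²=5769603, difference 1.
k=2:  x_2 = 2402·2402+267·147·147 = 11539207,  y_2 = 2402·147+147·2402 = 706188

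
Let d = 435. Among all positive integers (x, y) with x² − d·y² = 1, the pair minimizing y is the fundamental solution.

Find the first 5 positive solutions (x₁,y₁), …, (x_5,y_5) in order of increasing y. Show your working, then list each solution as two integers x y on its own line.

√435 = [20; 1,5,1,40, …], period ℓ=4 (even) → k=3
k=0  a_k=20  p_k/q_k = 20/1
k=1  a_k=1  p_k/q_k = 21/1
k=2  a_k=5  p_k/q_k = 125/6
k=3  a_k=1  p_k/q_k = 146/7
(x₁, y₁) = (146, 7);  146² − 435·7² = 1 ✓
(x_2, y_2) = (146·146 + 435·7·7, 146·7 + 7·146) = (42631, 2044)
(x_3, y_3) = (146·42631 + 435·7·2044, 146·2044 + 7·42631) = (12448106, 596841)
(x_4, y_4) = (146·12448106 + 435·7·596841, 146·596841 + 7·12448106) = (3634804321, 174275528)
(x_5, y_5) = (146·3634804321 + 435·7·174275528, 146·174275528 + 7·3634804321) = (1061350413626, 50887857335)

146 7
42631 2044
12448106 596841
3634804321 174275528
1061350413626 50887857335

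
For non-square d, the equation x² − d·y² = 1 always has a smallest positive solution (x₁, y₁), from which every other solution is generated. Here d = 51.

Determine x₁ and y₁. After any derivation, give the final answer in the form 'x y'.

50 7

√51 → a₀=7, period (7,14); ℓ=2 even so k=1
a_0=7:  p_0=7·1+0=7,  q_0=7·0+1=1
a_1=7:  p_1=7·7+1=50,  q_1=7·1+0=7
(x₁, y₁) = (50, 7);  50² − 51·7² = 1 ✓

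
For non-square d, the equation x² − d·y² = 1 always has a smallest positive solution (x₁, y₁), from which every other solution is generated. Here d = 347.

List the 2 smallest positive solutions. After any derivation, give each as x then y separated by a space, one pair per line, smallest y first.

641602 34443
823306252807 44197395372

√347 = [18; 1,1,1,2,4,…,1,1,36, …], period ℓ=14 (even) → k=13
i=0: a=18 ⇒ p=18, q=1
i=1: a=1 ⇒ p=19, q=1
i=2: a=1 ⇒ p=37, q=2
…
i=4: a=2 ⇒ p=149, q=8
i=5: a=4 ⇒ p=652, q=35
i=6: a=1 ⇒ p=801, q=43
i=7: a=17 ⇒ p=14269, q=766
i=8: a=1 ⇒ p=15070, q=809
i=9: a=4 ⇒ p=74549, q=4002
i=10: a=2 ⇒ p=164168, q=8813
i=11: a=1 ⇒ p=238717, q=12815
i=12: a=1 ⇒ p=402885, q=21628
i=13: a=1 ⇒ p=641602, q=34443
→ (641602, 34443).  Check: 641602²=411653126404, 347·34443²=411653126403, difference 1.
(x_2, y_2) = (641602·641602 + 347·34443·34443, 641602·34443 + 34443·641602) = (823306252807, 44197395372)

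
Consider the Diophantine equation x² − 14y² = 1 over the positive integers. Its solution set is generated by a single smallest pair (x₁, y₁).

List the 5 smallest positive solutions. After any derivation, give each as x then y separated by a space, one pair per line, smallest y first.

√14 = [3; 1,2,1,6, …], period ℓ=4 (even) → k=3
step 0: (3, 1)  from 3·(1,0) + (0,1)
step 1: (4, 1)  from 1·(3,1) + (1,0)
step 2: (11, 3)  from 2·(4,1) + (3,1)
step 3: (15, 4)  from 1·(11,3) + (4,1)
(x₁, y₁) = (15, 4);  15² − 14·4² = 1 ✓
n=2: (15,4)∘(15,4) = (15·15+14·4·4, 15·4+4·15) = (449,120)
n=3: (449,120)∘(15,4) = (15·449+14·4·120, 15·120+4·449) = (13455,3596)
n=4: (13455,3596)∘(15,4) = (15·13455+14·4·3596, 15·3596+4·13455) = (403201,107760)
n=5: (403201,107760)∘(15,4) = (15·403201+14·4·107760, 15·107760+4·403201) = (12082575,3229204)

15 4
449 120
13455 3596
403201 107760
12082575 3229204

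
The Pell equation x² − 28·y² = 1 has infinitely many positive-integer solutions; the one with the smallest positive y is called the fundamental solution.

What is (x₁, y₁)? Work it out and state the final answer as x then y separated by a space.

[5; 3,2,3,10] for √28; ℓ=4 ⇒ convergent index 3
k=0  a_k=5  p_k/q_k = 5/1
k=1  a_k=3  p_k/q_k = 16/3
k=2  a_k=2  p_k/q_k = 37/7
k=3  a_k=3  p_k/q_k = 127/24
(x₁, y₁) = (127, 24);  127² − 28·24² = 1 ✓

127 24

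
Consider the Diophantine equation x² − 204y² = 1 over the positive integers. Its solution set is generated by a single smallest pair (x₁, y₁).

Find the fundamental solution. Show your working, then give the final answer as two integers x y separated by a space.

4999 350

√204 → a₀=14, period (3,1,1,6,1,1,3,28); ℓ=8 even so k=7
a_0=14:  p_0=14·1+0=14,  q_0=14·0+1=1
…
a_3=1:  p_3=1·57+43=100,  q_3=1·4+3=7
a_4=6:  p_4=6·100+57=657,  q_4=6·7+4=46
a_5=1:  p_5=1·657+100=757,  q_5=1·46+7=53
a_6=1:  p_6=1·757+657=1414,  q_6=1·53+46=99
a_7=3:  p_7=3·1414+757=4999,  q_7=3·99+53=350
(x₁, y₁) = (4999, 350);  4999² − 204·350² = 1 ✓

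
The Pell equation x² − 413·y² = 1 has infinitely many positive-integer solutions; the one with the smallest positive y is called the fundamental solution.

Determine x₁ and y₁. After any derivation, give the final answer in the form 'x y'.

[20; 3,9,1,4,1,9,3,40] for √413; ℓ=8 ⇒ convergent index 7
a_0=20:  p_0=20·1+0=20,  q_0=20·0+1=1
a_1=3:  p_1=3·20+1=61,  q_1=3·1+0=3
a_2=9:  p_2=9·61+20=569,  q_2=9·3+1=28
a_3=1:  p_3=1·569+61=630,  q_3=1·28+3=31
a_4=4:  p_4=4·630+569=3089,  q_4=4·31+28=152
a_5=1:  p_5=1·3089+630=3719,  q_5=1·152+31=183
a_6=9:  p_6=9·3719+3089=36560,  q_6=9·183+152=1799
a_7=3:  p_7=3·36560+3719=113399,  q_7=3·1799+183=5580
→ (113399, 5580).  Check: 113399²=12859333201, 413·5580²=12859333200, difference 1.

113399 5580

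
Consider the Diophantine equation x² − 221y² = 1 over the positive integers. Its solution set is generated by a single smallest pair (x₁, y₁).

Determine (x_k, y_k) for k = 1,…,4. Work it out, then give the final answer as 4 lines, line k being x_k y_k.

[14; 1,6,2,6,1,28] for √221; ℓ=6 ⇒ convergent index 5
i=0: a=14 ⇒ p=14, q=1
i=1: a=1 ⇒ p=15, q=1
i=2: a=6 ⇒ p=104, q=7
i=3: a=2 ⇒ p=223, q=15
i=4: a=6 ⇒ p=1442, q=97
i=5: a=1 ⇒ p=1665, q=112
→ (1665, 112).  Check: 1665²=2772225, 221·112²=2772224, difference 1.
(x_2, y_2) = (1665·1665 + 221·112·112, 1665·112 + 112·1665) = (5544449, 372960)
(x_3, y_3) = (1665·5544449 + 221·112·372960, 1665·372960 + 112·5544449) = (18463013505, 1241956688)
(x_4, y_4) = (1665·18463013505 + 221·112·1241956688, 1665·1241956688 + 112·18463013505) = (61481829427201, 4135715398080)

1665 112
5544449 372960
18463013505 1241956688
61481829427201 4135715398080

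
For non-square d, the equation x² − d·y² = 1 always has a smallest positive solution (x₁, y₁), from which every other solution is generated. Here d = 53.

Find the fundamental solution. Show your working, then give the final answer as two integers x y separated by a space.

66249 9100

[7; 3,1,1,3,14] for √53; ℓ=5 ⇒ convergent index 9
k=0  a_k=7  p_k/q_k = 7/1
…
k=2  a_k=1  p_k/q_k = 29/4
…
k=5  a_k=14  p_k/q_k = 2599/357
…
k=8  a_k=1  p_k/q_k = 18557/2549
k=9  a_k=3  p_k/q_k = 66249/9100
(x₁, y₁) = (66249, 9100);  66249² − 53·9100² = 1 ✓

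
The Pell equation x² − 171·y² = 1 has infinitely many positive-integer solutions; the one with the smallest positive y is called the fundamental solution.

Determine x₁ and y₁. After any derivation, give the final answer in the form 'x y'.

170 13

√171 → a₀=13, period (13,26); ℓ=2 even so k=1
k=0  a_k=13  p_k/q_k = 13/1
k=1  a_k=13  p_k/q_k = 170/13
(x₁, y₁) = (170, 13);  170² − 171·13² = 1 ✓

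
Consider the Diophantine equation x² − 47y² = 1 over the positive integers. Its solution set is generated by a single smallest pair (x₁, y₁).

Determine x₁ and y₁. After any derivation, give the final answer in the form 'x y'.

48 7

[6; 1,5,1,12] for √47; ℓ=4 ⇒ convergent index 3
step 0: (6, 1)  from 6·(1,0) + (0,1)
step 1: (7, 1)  from 1·(6,1) + (1,0)
step 2: (41, 6)  from 5·(7,1) + (6,1)
step 3: (48, 7)  from 1·(41,6) + (7,1)
→ (48, 7).  Check: 48²=2304, 47·7²=2303, difference 1.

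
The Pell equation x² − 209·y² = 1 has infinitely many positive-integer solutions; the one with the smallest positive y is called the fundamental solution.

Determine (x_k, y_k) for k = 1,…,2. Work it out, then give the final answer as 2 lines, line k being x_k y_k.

√209 → a₀=14, period (2,5,3,2,3,5,2,28); ℓ=8 even so k=7
a_0=14:  p_0=14·1+0=14,  q_0=14·0+1=1
…
a_3=3:  p_3=3·159+29=506,  q_3=3·11+2=35
…
a_5=3:  p_5=3·1171+506=4019,  q_5=3·81+35=278
a_6=5:  p_6=5·4019+1171=21266,  q_6=5·278+81=1471
a_7=2:  p_7=2·21266+4019=46551,  q_7=2·1471+278=3220
→ (46551, 3220).  Check: 46551²=2166995601, 209·3220²=2166995600, difference 1.
k=2:  x_2 = 46551·46551+209·3220·3220 = 4333991201,  y_2 = 46551·3220+3220·46551 = 299788440

46551 3220
4333991201 299788440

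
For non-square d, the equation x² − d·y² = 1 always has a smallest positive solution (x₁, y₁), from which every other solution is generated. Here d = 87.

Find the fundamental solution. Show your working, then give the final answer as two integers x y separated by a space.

28 3

√87 → a₀=9, period (3,18); ℓ=2 even so k=1
k=0  a_k=9  p_k/q_k = 9/1
k=1  a_k=3  p_k/q_k = 28/3
→ (28, 3).  Check: 28²=784, 87·3²=783, difference 1.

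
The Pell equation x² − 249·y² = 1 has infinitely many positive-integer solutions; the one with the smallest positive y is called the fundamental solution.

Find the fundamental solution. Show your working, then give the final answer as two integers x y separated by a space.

8553815 542076

√249 = [15; 1,3,1,1,5,…,3,1,30, …], period ℓ=16 (even) → k=15
step 0: (15, 1)  from 15·(1,0) + (0,1)
step 1: (16, 1)  from 1·(15,1) + (1,0)
…
step 3: (79, 5)  from 1·(63,4) + (16,1)
…
step 5: (789, 50)  from 5·(142,9) + (79,5)
step 6: (931, 59)  from 1·(789,50) + (142,9)
…
step 11: (866765, 54929)  from 5·(150586,9543) + (113835,7214)
step 12: (1017351, 64472)  from 1·(866765,54929) + (150586,9543)
step 13: (1884116, 119401)  from 1·(1017351,64472) + (866765,54929)
step 14: (6669699, 422675)  from 3·(1884116,119401) + (1017351,64472)
step 15: (8553815, 542076)  from 1·(6669699,422675) + (1884116,119401)
→ (8553815, 542076).  Check: 8553815²=73167751054225, 249·542076²=73167751054224, difference 1.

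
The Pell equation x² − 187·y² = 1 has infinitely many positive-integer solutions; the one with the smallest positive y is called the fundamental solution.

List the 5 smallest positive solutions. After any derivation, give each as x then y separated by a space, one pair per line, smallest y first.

1682 123
5658247 413772
19034341226 1391928885
64031518226017 4682448355368
215402008277979962 15751754875529067

[13; 1,2,13,2,1,26] for √187; ℓ=6 ⇒ convergent index 5
k=0  a_k=13  p_k/q_k = 13/1
k=1  a_k=1  p_k/q_k = 14/1
…
k=4  a_k=2  p_k/q_k = 1135/83
k=5  a_k=1  p_k/q_k = 1682/123
fundamental: x₁=1682, y₁=123  (since 2829124 − 187·15129 = 1)
(x_2, y_2) = (1682·1682 + 187·123·123, 1682·123 + 123·1682) = (5658247, 413772)
(x_3, y_3) = (1682·5658247 + 187·123·413772, 1682·413772 + 123·5658247) = (19034341226, 1391928885)
(x_4, y_4) = (1682·19034341226 + 187·123·1391928885, 1682·1391928885 + 123·19034341226) = (64031518226017, 4682448355368)
(x_5, y_5) = (1682·64031518226017 + 187·123·4682448355368, 1682·4682448355368 + 123·64031518226017) = (215402008277979962, 15751754875529067)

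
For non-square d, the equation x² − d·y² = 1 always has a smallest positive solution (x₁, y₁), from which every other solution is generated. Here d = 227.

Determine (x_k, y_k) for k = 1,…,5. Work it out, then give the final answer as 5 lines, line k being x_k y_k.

226 15
102151 6780
46172026 3064545
20869653601 1385167560
9433037255626 626092672575

√227 → a₀=15, period (15,30); ℓ=2 even so k=1
a_0=15:  p_0=15·1+0=15,  q_0=15·0+1=1
a_1=15:  p_1=15·15+1=226,  q_1=15·1+0=15
fundamental: x₁=226, y₁=15  (since 51076 − 227·225 = 1)
(226+15√227)^2 = 102151 + 6780√227
(226+15√227)^3 = 46172026 + 3064545√227
(226+15√227)^4 = 20869653601 + 1385167560√227
(226+15√227)^5 = 9433037255626 + 626092672575√227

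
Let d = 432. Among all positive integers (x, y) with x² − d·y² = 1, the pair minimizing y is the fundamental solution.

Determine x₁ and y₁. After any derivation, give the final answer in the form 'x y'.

[20; 1,3,1,1,1,3,1,40] for √432; ℓ=8 ⇒ convergent index 7
i=0: a=20 ⇒ p=20, q=1
…
i=2: a=3 ⇒ p=83, q=4
i=3: a=1 ⇒ p=104, q=5
i=4: a=1 ⇒ p=187, q=9
i=5: a=1 ⇒ p=291, q=14
i=6: a=3 ⇒ p=1060, q=51
i=7: a=1 ⇒ p=1351, q=65
fundamental: x₁=1351, y₁=65  (since 1825201 − 432·4225 = 1)

1351 65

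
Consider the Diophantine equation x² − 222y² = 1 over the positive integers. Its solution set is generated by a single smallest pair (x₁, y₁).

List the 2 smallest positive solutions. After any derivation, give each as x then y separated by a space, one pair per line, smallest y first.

√222 = [14; 1,8,1,28, …], period ℓ=4 (even) → k=3
a_0=14:  p_0=14·1+0=14,  q_0=14·0+1=1
a_1=1:  p_1=1·14+1=15,  q_1=1·1+0=1
a_2=8:  p_2=8·15+14=134,  q_2=8·1+1=9
a_3=1:  p_3=1·134+15=149,  q_3=1·9+1=10
→ (149, 10).  Check: 149²=22201, 222·10²=22200, difference 1.
k=2:  x_2 = 149·149+222·10·10 = 44401,  y_2 = 149·10+10·149 = 2980

149 10
44401 2980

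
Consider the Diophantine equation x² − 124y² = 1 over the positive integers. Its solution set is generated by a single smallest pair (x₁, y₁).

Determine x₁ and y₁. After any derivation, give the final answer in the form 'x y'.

√124 = [11; 7,2,1,1,1,…,2,7,22, …], period ℓ=16 (even) → k=15
a_0=11:  p_0=11·1+0=11,  q_0=11·0+1=1
a_1=7:  p_1=7·11+1=78,  q_1=7·1+0=7
a_2=2:  p_2=2·78+11=167,  q_2=2·7+1=15
a_3=1:  p_3=1·167+78=245,  q_3=1·15+7=22
a_4=1:  p_4=1·245+167=412,  q_4=1·22+15=37
…
a_7=1:  p_7=1·2383+657=3040,  q_7=1·214+59=273
a_8=4:  p_8=4·3040+2383=14543,  q_8=4·273+214=1306
a_9=1:  p_9=1·14543+3040=17583,  q_9=1·1306+273=1579
a_10=3:  p_10=3·17583+14543=67292,  q_10=3·1579+1306=6043
a_11=1:  p_11=1·67292+17583=84875,  q_11=1·6043+1579=7622
a_12=1:  p_12=1·84875+67292=152167,  q_12=1·7622+6043=13665
a_13=1:  p_13=1·152167+84875=237042,  q_13=1·13665+7622=21287
a_14=2:  p_14=2·237042+152167=626251,  q_14=2·21287+13665=56239
a_15=7:  p_15=7·626251+237042=4620799,  q_15=7·56239+21287=414960
(x₁, y₁) = (4620799, 414960);  4620799² − 124·414960² = 1 ✓

4620799 414960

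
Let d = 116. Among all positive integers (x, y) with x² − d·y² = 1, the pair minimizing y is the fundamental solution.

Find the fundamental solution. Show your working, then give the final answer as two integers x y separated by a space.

9801 910

d=116: √d = [10; 1,3,2,1,4,1,2,3,1,20] (ℓ=10, even), read p_9/q_9
k=0  a_k=10  p_k/q_k = 10/1
…
k=2  a_k=3  p_k/q_k = 43/4
…
k=7  a_k=2  p_k/q_k = 2251/209
k=8  a_k=3  p_k/q_k = 7550/701
k=9  a_k=1  p_k/q_k = 9801/910
fundamental: x₁=9801, y₁=910  (since 96059601 − 116·828100 = 1)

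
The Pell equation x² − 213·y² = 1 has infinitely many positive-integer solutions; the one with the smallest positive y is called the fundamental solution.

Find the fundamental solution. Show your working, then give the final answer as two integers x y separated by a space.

√213 = [14; 1,1,2,6,1,8,1,6,2,1,1,28, …], period ℓ=12 (even) → k=11
step 0: (14, 1)  from 14·(1,0) + (0,1)
…
step 2: (29, 2)  from 1·(15,1) + (14,1)
step 3: (73, 5)  from 2·(29,2) + (15,1)
step 4: (467, 32)  from 6·(73,5) + (29,2)
step 5: (540, 37)  from 1·(467,32) + (73,5)
step 6: (4787, 328)  from 8·(540,37) + (467,32)
step 7: (5327, 365)  from 1·(4787,328) + (540,37)
…
step 9: (78825, 5401)  from 2·(36749,2518) + (5327,365)
step 10: (115574, 7919)  from 1·(78825,5401) + (36749,2518)
step 11: (194399, 13320)  from 1·(115574,7919) + (78825,5401)
fundamental: x₁=194399, y₁=13320  (since 37790971201 − 213·177422400 = 1)

194399 13320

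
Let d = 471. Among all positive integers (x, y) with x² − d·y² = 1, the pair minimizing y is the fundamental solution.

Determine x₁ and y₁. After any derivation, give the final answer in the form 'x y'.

[21; 1,2,2,1,3,…,2,1,42] for √471; ℓ=14 ⇒ convergent index 13
k=0  a_k=21  p_k/q_k = 21/1
k=1  a_k=1  p_k/q_k = 22/1
…
k=3  a_k=2  p_k/q_k = 152/7
k=4  a_k=1  p_k/q_k = 217/10
k=5  a_k=3  p_k/q_k = 803/37
k=6  a_k=4  p_k/q_k = 3429/158
…
k=9  a_k=3  p_k/q_k = 644804/29711
k=10  a_k=1  p_k/q_k = 843469/38865
…
k=12  a_k=2  p_k/q_k = 5506953/253747
k=13  a_k=1  p_k/q_k = 7838695/361188
(x₁, y₁) = (7838695, 361188);  7838695² − 471·361188² = 1 ✓

7838695 361188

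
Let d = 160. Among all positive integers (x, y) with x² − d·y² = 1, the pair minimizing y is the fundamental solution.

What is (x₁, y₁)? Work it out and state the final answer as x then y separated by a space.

721 57

d=160: √d = [12; 1,1,1,5,1,1,1,24] (ℓ=8, even), read p_7/q_7
a_0=12:  p_0=12·1+0=12,  q_0=12·0+1=1
a_1=1:  p_1=1·12+1=13,  q_1=1·1+0=1
a_2=1:  p_2=1·13+12=25,  q_2=1·1+1=2
…
a_6=1:  p_6=1·253+215=468,  q_6=1·20+17=37
a_7=1:  p_7=1·468+253=721,  q_7=1·37+20=57
(x₁, y₁) = (721, 57);  721² − 160·57² = 1 ✓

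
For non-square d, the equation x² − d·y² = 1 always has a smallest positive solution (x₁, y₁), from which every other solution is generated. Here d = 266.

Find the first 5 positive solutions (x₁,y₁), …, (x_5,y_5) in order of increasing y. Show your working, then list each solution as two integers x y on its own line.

√266 = [16; 3,4,3,32, …], period ℓ=4 (even) → k=3
i=0: a=16 ⇒ p=16, q=1
…
i=2: a=4 ⇒ p=212, q=13
i=3: a=3 ⇒ p=685, q=42
→ (685, 42).  Check: 685²=469225, 266·42²=469224, difference 1.
k=2:  x_2 = 685·685+266·42·42 = 938449,  y_2 = 685·42+42·685 = 57540
k=3:  x_3 = 685·938449+266·42·57540 = 1285674445,  y_3 = 685·57540+42·938449 = 78829758
k=4:  x_4 = 685·1285674445+266·42·78829758 = 1761373051201,  y_4 = 685·78829758+42·1285674445 = 107996710920
k=5:  x_5 = 685·1761373051201+266·42·107996710920 = 2413079794470925,  y_5 = 685·107996710920+42·1761373051201 = 147955415130642

685 42
938449 57540
1285674445 78829758
1761373051201 107996710920
2413079794470925 147955415130642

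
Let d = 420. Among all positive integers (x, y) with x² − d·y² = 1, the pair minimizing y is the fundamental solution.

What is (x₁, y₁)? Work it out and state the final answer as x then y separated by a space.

[20; 2,40] for √420; ℓ=2 ⇒ convergent index 1
i=0: a=20 ⇒ p=20, q=1
i=1: a=2 ⇒ p=41, q=2
(x₁, y₁) = (41, 2);  41² − 420·2² = 1 ✓

41 2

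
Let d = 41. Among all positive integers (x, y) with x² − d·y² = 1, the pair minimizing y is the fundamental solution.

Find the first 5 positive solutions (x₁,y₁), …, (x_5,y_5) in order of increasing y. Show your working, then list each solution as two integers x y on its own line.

2049 320
8396801 1311360
34410088449 5373952960
141012534067201 22022457918720
577869330197301249 90248027176961600

d=41: √d = [6; 2,2,12] (ℓ=3, odd), read p_5/q_5
i=0: a=6 ⇒ p=6, q=1
…
i=2: a=2 ⇒ p=32, q=5
i=3: a=12 ⇒ p=397, q=62
i=4: a=2 ⇒ p=826, q=129
i=5: a=2 ⇒ p=2049, q=320
(x₁, y₁) = (2049, 320);  2049² − 41·320² = 1 ✓
k=2:  x_2 = 2049·2049+41·320·320 = 8396801,  y_2 = 2049·320+320·2049 = 1311360
k=3:  x_3 = 2049·8396801+41·320·1311360 = 34410088449,  y_3 = 2049·1311360+320·8396801 = 5373952960
k=4:  x_4 = 2049·34410088449+41·320·5373952960 = 141012534067201,  y_4 = 2049·5373952960+320·34410088449 = 22022457918720
k=5:  x_5 = 2049·141012534067201+41·320·22022457918720 = 577869330197301249,  y_5 = 2049·22022457918720+320·141012534067201 = 90248027176961600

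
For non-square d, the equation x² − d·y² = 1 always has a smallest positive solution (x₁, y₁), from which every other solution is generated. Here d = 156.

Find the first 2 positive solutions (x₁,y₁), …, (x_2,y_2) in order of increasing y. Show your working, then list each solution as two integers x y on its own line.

25 2
1249 100

d=156: √d = [12; 2,24] (ℓ=2, even), read p_1/q_1
a_0=12:  p_0=12·1+0=12,  q_0=12·0+1=1
a_1=2:  p_1=2·12+1=25,  q_1=2·1+0=2
→ (25, 2).  Check: 25²=625, 156·2²=624, difference 1.
(25+2√156)^2 = 1249 + 100√156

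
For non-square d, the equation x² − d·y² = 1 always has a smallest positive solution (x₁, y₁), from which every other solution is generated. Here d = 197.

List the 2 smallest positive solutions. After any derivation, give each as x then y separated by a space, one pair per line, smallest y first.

[14; 28] for √197; ℓ=1 ⇒ convergent index 1
i=0: a=14 ⇒ p=14, q=1
i=1: a=28 ⇒ p=393, q=28
→ (393, 28).  Check: 393²=154449, 197·28²=154448, difference 1.
(x_2, y_2) = (393·393 + 197·28·28, 393·28 + 28·393) = (308897, 22008)

393 28
308897 22008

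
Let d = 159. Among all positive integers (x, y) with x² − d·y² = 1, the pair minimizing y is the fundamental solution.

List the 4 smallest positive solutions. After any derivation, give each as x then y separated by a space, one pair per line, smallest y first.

d=159: √d = [12; 1,1,1,1,3,1,1,1,1,24] (ℓ=10, even), read p_9/q_9
i=0: a=12 ⇒ p=12, q=1
i=1: a=1 ⇒ p=13, q=1
…
i=4: a=1 ⇒ p=63, q=5
…
i=8: a=1 ⇒ p=807, q=64
i=9: a=1 ⇒ p=1324, q=105
fundamental: x₁=1324, y₁=105  (since 1752976 − 159·11025 = 1)
k=2:  x_2 = 1324·1324+159·105·105 = 3505951,  y_2 = 1324·105+105·1324 = 278040
k=3:  x_3 = 1324·3505951+159·105·278040 = 9283756924,  y_3 = 1324·278040+105·3505951 = 736249815
k=4:  x_4 = 1324·9283756924+159·105·736249815 = 24583384828801,  y_4 = 1324·736249815+105·9283756924 = 1949589232080

1324 105
3505951 278040
9283756924 736249815
24583384828801 1949589232080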